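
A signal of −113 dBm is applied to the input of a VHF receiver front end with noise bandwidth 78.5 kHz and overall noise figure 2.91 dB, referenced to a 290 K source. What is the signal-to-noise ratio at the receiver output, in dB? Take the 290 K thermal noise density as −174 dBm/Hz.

Noise floor: N = −174 + 10 log₁₀(B) + NF
10 log₁₀(7.85×10⁴) = 48.95 dB
N = −174 + 48.95 + 2.91 = −122.14 dBm
SNR = P_sig − N = −113 − (−122.14) = 9.14 dB → 9.1 dB

9.1 dB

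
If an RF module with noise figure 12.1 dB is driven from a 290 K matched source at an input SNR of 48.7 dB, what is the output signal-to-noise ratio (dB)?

36.6 dB

By definition F = SNR_in/SNR_out, so in dB: SNR_out = SNR_in − NF
SNR_out = 48.7 − 12.1 = 36.6 dB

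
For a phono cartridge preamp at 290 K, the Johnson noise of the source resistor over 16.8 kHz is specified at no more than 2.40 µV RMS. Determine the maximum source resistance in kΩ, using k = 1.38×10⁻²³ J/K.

Johnson–Nyquist: V_n = √(4kTRB) ⇒ R = V_n² / (4kTB)
4kTB = 4 × 1.38×10⁻²³ × 290 × 1.68×10⁴ = 2.69×10⁻¹⁶
R = (2.40×10⁻⁶)² / 2.69×10⁻¹⁶ = 2.14×10⁴ Ω = 21.4 kΩ

21.4 kΩ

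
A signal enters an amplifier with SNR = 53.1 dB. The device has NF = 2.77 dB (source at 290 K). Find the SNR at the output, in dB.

By definition F = SNR_in/SNR_out, so in dB: SNR_out = SNR_in − NF
SNR_out = 53.1 − 2.77 = 50.33 dB

50.33 dB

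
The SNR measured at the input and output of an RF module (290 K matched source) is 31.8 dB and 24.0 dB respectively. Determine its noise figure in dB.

NF (dB) = SNR_in(dB) − SNR_out(dB) when the source is at T₀
NF = 31.8 − 24.0 = 7.8 dB

7.8 dB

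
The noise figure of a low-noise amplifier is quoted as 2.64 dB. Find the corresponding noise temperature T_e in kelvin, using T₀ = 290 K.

243 K

F = 10^(2.64/10) = 1.83654
T_e = (F − 1)·T₀ = (1.83654 − 1) × 290 = 243 K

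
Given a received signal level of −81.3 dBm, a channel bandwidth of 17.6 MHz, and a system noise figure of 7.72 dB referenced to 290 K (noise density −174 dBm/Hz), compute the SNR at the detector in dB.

12.5 dB

Noise floor: N = −174 + 10 log₁₀(B) + NF
10 log₁₀(1.76×10⁷) = 72.46 dB
N = −174 + 72.46 + 7.72 = −93.82 dBm
SNR = P_sig − N = −81.3 − (−93.82) = 12.52 dB → 12.5 dB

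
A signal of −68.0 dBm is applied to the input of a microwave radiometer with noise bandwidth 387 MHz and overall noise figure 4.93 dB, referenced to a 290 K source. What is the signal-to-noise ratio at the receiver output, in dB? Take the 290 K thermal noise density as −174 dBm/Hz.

Noise floor: N = −174 + 10 log₁₀(B) + NF
10 log₁₀(3.87×10⁸) = 85.88 dB
N = −174 + 85.88 + 4.93 = −83.19 dBm
SNR = P_sig − N = −68.0 − (−83.19) = 15.19 dB → 15.2 dB

15.2 dB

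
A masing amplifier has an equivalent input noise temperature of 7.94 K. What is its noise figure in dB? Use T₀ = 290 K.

F = 1 + T_e/T₀ = 1 + 7.94/290 = 1.02738
NF = 10 log₁₀(1.02738) = 0.117 dB

0.117 dB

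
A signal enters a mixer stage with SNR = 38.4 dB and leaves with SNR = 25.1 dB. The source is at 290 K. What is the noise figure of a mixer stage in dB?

13.3 dB

NF (dB) = SNR_in(dB) − SNR_out(dB) when the source is at T₀
NF = 38.4 − 25.1 = 13.3 dB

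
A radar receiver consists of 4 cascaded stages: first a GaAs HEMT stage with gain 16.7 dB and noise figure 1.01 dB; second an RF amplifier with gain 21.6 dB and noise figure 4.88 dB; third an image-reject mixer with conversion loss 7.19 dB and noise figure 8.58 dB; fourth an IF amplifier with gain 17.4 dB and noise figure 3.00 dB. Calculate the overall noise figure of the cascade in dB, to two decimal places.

1.17 dB

Convert to linear (a loss of L dB is a gain of −L dB): F_i = 10^(NF_i/10), G_i = 10^(G_i,dB/10)
  Stage 1: F_1 = 10^(1.01/10) = 1.262, G_1 = 10^(16.7/10) = 46.77
  Stage 2: F_2 = 10^(4.88/10) = 3.076, G_2 = 10^(21.6/10) = 144.5
  Stage 3: F_3 = 10^(8.58/10) = 7.211, G_3 = 10^(−7.19/10) = 0.1910
  Stage 4: F_4 = 10^(3.00/10) = 1.995, G_4 = 10^(17.4/10) = 54.95
Friis cascade:
  F = 1.262 + (3.076 − 1)/46.77 + (7.211 − 1)/6761 + (1.995 − 1)/1291 = 1.308
NF = 10 log₁₀(1.308) = 1.17 dB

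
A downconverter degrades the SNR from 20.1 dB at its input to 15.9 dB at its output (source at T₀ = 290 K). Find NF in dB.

4.2 dB

NF (dB) = SNR_in(dB) − SNR_out(dB) when the source is at T₀
NF = 20.1 − 15.9 = 4.2 dB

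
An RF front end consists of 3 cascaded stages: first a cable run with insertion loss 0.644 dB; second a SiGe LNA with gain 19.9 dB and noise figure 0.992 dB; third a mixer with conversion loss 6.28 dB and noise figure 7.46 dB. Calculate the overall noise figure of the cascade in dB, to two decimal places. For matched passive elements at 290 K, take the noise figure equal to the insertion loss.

Convert to linear (a loss of L dB is a gain of −L dB): F_i = 10^(NF_i/10), G_i = 10^(G_i,dB/10)
  Stage 1: F_1 = 10^(0.644/10) = 1.160, G_1 = 10^(−0.644/10) = 0.8622
  Stage 2: F_2 = 10^(0.992/10) = 1.257, G_2 = 10^(19.9/10) = 97.72
  Stage 3: F_3 = 10^(7.46/10) = 5.572, G_3 = 10^(−6.28/10) = 0.2355
Friis cascade:
  F = 1.160 + (1.257 − 1)/0.8622 + (5.572 − 1)/84.26 = 1.512
NF = 10 log₁₀(1.512) = 1.79 dB

1.79 dB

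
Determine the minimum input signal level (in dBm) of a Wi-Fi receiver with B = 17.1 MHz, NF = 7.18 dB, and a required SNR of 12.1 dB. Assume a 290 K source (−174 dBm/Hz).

−82.4 dBm

Sensitivity = −174 + 10 log₁₀(B) + NF + SNR_min
= −174 + 72.33 + 7.18 + 12.1
= −82.39 dBm → −82.4 dBm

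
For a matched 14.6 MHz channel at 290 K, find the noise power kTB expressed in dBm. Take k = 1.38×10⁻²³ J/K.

P_n = kTB = 1.38×10⁻²³ × 290 × 1.46×10⁷ = 5.84×10⁻¹⁴ W
In dBm: 10 log₁₀(5.84×10⁻¹⁴ / 10⁻³) = −102.3 dBm

−102.3 dBm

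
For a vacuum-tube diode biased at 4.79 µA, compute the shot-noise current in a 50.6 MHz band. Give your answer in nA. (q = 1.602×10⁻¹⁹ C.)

I_n = √(2qI·B)
2qI·B = 2 × 1.602×10⁻¹⁹ × 4.79×10⁻⁶ × 5.06×10⁷ = 7.77×10⁻¹⁷ A²
I_n = √(7.77×10⁻¹⁷) = 8.81×10⁻⁹ A = 8.81 nA

8.81 nA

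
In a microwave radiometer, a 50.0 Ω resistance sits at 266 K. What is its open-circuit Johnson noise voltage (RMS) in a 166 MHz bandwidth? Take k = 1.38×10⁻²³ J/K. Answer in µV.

11.0 µV

V_n = √(4kTRB)
4kTRB = 4 × 1.38×10⁻²³ × 266 × 5.00×10¹ × 1.66×10⁸ = 1.22×10⁻¹⁰ V²
V_n = √(1.22×10⁻¹⁰) = 1.10×10⁻⁵ V = 11.0 µV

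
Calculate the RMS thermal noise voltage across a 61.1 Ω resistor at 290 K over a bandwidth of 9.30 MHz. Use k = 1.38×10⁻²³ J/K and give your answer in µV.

V_n = √(4kTRB)
4kTRB = 4 × 1.38×10⁻²³ × 290 × 6.11×10¹ × 9.30×10⁶ = 9.10×10⁻¹² V²
V_n = √(9.10×10⁻¹²) = 3.02×10⁻⁶ V = 3.02 µV

3.02 µV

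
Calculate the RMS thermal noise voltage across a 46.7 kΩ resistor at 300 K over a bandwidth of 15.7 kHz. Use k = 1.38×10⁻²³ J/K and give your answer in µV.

V_n = √(4kTRB)
4kTRB = 4 × 1.38×10⁻²³ × 300 × 4.67×10⁴ × 1.57×10⁴ = 1.21×10⁻¹¹ V²
V_n = √(1.21×10⁻¹¹) = 3.48×10⁻⁶ V = 3.48 µV

3.48 µV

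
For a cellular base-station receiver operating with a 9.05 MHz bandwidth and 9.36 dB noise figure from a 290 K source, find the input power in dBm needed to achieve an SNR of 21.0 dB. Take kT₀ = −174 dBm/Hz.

Sensitivity = −174 + 10 log₁₀(B) + NF + SNR_min
= −174 + 69.57 + 9.36 + 21.0
= −74.07 dBm → −74.1 dBm

−74.1 dBm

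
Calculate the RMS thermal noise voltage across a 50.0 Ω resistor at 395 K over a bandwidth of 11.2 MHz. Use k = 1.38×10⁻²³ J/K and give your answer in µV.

3.49 µV

V_n = √(4kTRB)
4kTRB = 4 × 1.38×10⁻²³ × 395 × 5.00×10¹ × 1.12×10⁷ = 1.22×10⁻¹¹ V²
V_n = √(1.22×10⁻¹¹) = 3.49×10⁻⁶ V = 3.49 µV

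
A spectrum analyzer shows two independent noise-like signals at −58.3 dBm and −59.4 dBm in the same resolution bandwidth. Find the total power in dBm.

Convert to linear, add, convert back:
P₁ = 1.48×10⁻⁹ W, P₂ = 1.15×10⁻⁹ W
P_tot = 2.63×10⁻⁹ W → 10 log₁₀(P_tot / 10⁻³) = −55.8 dBm

−55.8 dBm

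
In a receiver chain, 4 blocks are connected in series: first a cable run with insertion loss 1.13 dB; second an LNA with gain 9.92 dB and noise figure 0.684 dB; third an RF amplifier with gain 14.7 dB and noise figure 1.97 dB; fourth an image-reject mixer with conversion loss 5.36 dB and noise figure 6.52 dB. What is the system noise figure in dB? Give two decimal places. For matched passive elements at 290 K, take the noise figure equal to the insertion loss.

2.07 dB

Convert to linear (a loss of L dB is a gain of −L dB): F_i = 10^(NF_i/10), G_i = 10^(G_i,dB/10)
  Stage 1: F_1 = 10^(1.13/10) = 1.297, G_1 = 10^(−1.13/10) = 0.7709
  Stage 2: F_2 = 10^(0.684/10) = 1.171, G_2 = 10^(9.92/10) = 9.817
  Stage 3: F_3 = 10^(1.97/10) = 1.574, G_3 = 10^(14.7/10) = 29.51
  Stage 4: F_4 = 10^(6.52/10) = 4.487, G_4 = 10^(−5.36/10) = 0.2911
Friis cascade:
  F = 1.297 + (1.171 − 1)/0.7709 + (1.574 − 1)/7.568 + (4.487 − 1)/223.4 = 1.610
NF = 10 log₁₀(1.610) = 2.07 dB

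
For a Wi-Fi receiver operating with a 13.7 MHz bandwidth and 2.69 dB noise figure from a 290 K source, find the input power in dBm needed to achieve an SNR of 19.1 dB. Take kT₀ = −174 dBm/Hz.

−80.8 dBm

Sensitivity = −174 + 10 log₁₀(B) + NF + SNR_min
= −174 + 71.37 + 2.69 + 19.1
= −80.84 dBm → −80.8 dBm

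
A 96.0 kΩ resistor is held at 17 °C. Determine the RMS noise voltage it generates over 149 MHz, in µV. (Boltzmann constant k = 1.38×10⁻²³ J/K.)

479 µV

T = 17 °C + 273.15 = 290.15 K
V_n = √(4kTRB)
4kTRB = 4 × 1.38×10⁻²³ × 290.15 × 9.60×10⁴ × 1.49×10⁸ = 2.29×10⁻⁷ V²
V_n = √(2.29×10⁻⁷) = 4.79×10⁻⁴ V = 479 µV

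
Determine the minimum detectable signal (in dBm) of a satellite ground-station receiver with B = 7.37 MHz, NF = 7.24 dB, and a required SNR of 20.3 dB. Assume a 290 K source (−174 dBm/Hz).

Sensitivity = −174 + 10 log₁₀(B) + NF + SNR_min
= −174 + 68.67 + 7.24 + 20.3
= −77.79 dBm → −77.8 dBm

−77.8 dBm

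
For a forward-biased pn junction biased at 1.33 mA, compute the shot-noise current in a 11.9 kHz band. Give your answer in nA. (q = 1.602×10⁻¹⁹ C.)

2.25 nA

I_n = √(2qI·B)
2qI·B = 2 × 1.602×10⁻¹⁹ × 1.33×10⁻³ × 1.19×10⁴ = 5.07×10⁻¹⁸ A²
I_n = √(5.07×10⁻¹⁸) = 2.25×10⁻⁹ A = 2.25 nA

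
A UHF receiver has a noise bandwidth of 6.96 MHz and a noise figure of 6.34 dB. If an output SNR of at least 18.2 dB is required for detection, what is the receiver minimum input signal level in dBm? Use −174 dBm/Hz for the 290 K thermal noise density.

Sensitivity = −174 + 10 log₁₀(B) + NF + SNR_min
= −174 + 68.43 + 6.34 + 18.2
= −81.03 dBm → −81.0 dBm

−81.0 dBm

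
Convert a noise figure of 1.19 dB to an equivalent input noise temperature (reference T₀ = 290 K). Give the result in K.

91.4 K

F = 10^(1.19/10) = 1.31522
T_e = (F − 1)·T₀ = (1.31522 − 1) × 290 = 91.4 K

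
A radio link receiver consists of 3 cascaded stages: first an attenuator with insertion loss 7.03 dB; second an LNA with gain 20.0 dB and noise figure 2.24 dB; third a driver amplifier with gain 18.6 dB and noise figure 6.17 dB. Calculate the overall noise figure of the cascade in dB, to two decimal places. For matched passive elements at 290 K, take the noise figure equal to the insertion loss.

Convert to linear (a loss of L dB is a gain of −L dB): F_i = 10^(NF_i/10), G_i = 10^(G_i,dB/10)
  Stage 1: F_1 = 10^(7.03/10) = 5.047, G_1 = 10^(−7.03/10) = 0.1982
  Stage 2: F_2 = 10^(2.24/10) = 1.675, G_2 = 10^(20.0/10) = 100.0
  Stage 3: F_3 = 10^(6.17/10) = 4.140, G_3 = 10^(18.6/10) = 72.44
Friis cascade:
  F = 5.047 + (1.675 − 1)/0.1982 + (4.140 − 1)/19.82 = 8.611
NF = 10 log₁₀(8.611) = 9.35 dB

9.35 dB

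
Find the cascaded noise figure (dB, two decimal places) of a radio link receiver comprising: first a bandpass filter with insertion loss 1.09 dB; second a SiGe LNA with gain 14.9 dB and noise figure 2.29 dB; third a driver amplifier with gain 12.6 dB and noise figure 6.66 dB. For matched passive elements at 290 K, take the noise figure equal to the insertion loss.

Convert to linear (a loss of L dB is a gain of −L dB): F_i = 10^(NF_i/10), G_i = 10^(G_i,dB/10)
  Stage 1: F_1 = 10^(1.09/10) = 1.285, G_1 = 10^(−1.09/10) = 0.7780
  Stage 2: F_2 = 10^(2.29/10) = 1.694, G_2 = 10^(14.9/10) = 30.90
  Stage 3: F_3 = 10^(6.66/10) = 4.634, G_3 = 10^(12.6/10) = 18.20
Friis cascade:
  F = 1.285 + (1.694 − 1)/0.7780 + (4.634 − 1)/24.04 = 2.329
NF = 10 log₁₀(2.329) = 3.67 dB

3.67 dB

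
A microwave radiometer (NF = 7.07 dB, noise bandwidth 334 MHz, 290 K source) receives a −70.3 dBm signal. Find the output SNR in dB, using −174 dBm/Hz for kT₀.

11.4 dB

Noise floor: N = −174 + 10 log₁₀(B) + NF
10 log₁₀(3.34×10⁸) = 85.24 dB
N = −174 + 85.24 + 7.07 = −81.69 dBm
SNR = P_sig − N = −70.3 − (−81.69) = 11.39 dB → 11.4 dB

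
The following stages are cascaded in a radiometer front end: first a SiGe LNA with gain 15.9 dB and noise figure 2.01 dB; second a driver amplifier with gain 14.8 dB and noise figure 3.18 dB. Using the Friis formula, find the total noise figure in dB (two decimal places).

2.09 dB

Convert to linear (a loss of L dB is a gain of −L dB): F_i = 10^(NF_i/10), G_i = 10^(G_i,dB/10)
  Stage 1: F_1 = 10^(2.01/10) = 1.589, G_1 = 10^(15.9/10) = 38.90
  Stage 2: F_2 = 10^(3.18/10) = 2.080, G_2 = 10^(14.8/10) = 30.20
Friis cascade:
  F = 1.589 + (2.080 − 1)/38.90 = 1.616
NF = 10 log₁₀(1.616) = 2.09 dB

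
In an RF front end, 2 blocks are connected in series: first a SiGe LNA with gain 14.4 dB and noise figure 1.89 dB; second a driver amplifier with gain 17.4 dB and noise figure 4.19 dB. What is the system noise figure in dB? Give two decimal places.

2.05 dB

Convert to linear (a loss of L dB is a gain of −L dB): F_i = 10^(NF_i/10), G_i = 10^(G_i,dB/10)
  Stage 1: F_1 = 10^(1.89/10) = 1.545, G_1 = 10^(14.4/10) = 27.54
  Stage 2: F_2 = 10^(4.19/10) = 2.624, G_2 = 10^(17.4/10) = 54.95
Friis cascade:
  F = 1.545 + (2.624 − 1)/27.54 = 1.604
NF = 10 log₁₀(1.604) = 2.05 dB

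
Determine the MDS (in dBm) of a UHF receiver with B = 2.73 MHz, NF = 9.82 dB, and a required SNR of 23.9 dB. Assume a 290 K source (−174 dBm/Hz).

−75.9 dBm

Sensitivity = −174 + 10 log₁₀(B) + NF + SNR_min
= −174 + 64.36 + 9.82 + 23.9
= −75.92 dBm → −75.9 dBm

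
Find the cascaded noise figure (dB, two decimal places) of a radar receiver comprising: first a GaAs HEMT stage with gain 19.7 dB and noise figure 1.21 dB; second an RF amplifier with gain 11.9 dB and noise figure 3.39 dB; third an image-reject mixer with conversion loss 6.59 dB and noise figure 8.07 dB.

1.26 dB

Convert to linear (a loss of L dB is a gain of −L dB): F_i = 10^(NF_i/10), G_i = 10^(G_i,dB/10)
  Stage 1: F_1 = 10^(1.21/10) = 1.321, G_1 = 10^(19.7/10) = 93.33
  Stage 2: F_2 = 10^(3.39/10) = 2.183, G_2 = 10^(11.9/10) = 15.49
  Stage 3: F_3 = 10^(8.07/10) = 6.412, G_3 = 10^(−6.59/10) = 0.2193
Friis cascade:
  F = 1.321 + (2.183 − 1)/93.33 + (6.412 − 1)/1445 = 1.338
NF = 10 log₁₀(1.338) = 1.26 dB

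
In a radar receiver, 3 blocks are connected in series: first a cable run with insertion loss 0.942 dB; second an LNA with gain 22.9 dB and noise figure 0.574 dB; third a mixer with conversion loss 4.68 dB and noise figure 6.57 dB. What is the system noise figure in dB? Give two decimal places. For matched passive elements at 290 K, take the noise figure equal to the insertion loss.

Convert to linear (a loss of L dB is a gain of −L dB): F_i = 10^(NF_i/10), G_i = 10^(G_i,dB/10)
  Stage 1: F_1 = 10^(0.942/10) = 1.242, G_1 = 10^(−0.942/10) = 0.8050
  Stage 2: F_2 = 10^(0.574/10) = 1.141, G_2 = 10^(22.9/10) = 195.0
  Stage 3: F_3 = 10^(6.57/10) = 4.539, G_3 = 10^(−4.68/10) = 0.3404
Friis cascade:
  F = 1.242 + (1.141 − 1)/0.8050 + (4.539 − 1)/157.0 = 1.440
NF = 10 log₁₀(1.440) = 1.58 dB

1.58 dB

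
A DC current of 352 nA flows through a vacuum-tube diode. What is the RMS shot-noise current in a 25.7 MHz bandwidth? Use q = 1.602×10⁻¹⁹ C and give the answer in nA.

I_n = √(2qI·B)
2qI·B = 2 × 1.602×10⁻¹⁹ × 3.52×10⁻⁷ × 2.57×10⁷ = 2.90×10⁻¹⁸ A²
I_n = √(2.90×10⁻¹⁸) = 1.70×10⁻⁹ A = 1.70 nA

1.70 nA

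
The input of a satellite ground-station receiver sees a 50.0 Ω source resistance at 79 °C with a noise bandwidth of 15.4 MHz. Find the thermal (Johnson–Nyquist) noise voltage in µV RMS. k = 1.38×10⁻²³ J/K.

T = 79 °C + 273.15 = 352.15 K
V_n = √(4kTRB)
4kTRB = 4 × 1.38×10⁻²³ × 352.15 × 5.00×10¹ × 1.54×10⁷ = 1.50×10⁻¹¹ V²
V_n = √(1.50×10⁻¹¹) = 3.87×10⁻⁶ V = 3.87 µV

3.87 µV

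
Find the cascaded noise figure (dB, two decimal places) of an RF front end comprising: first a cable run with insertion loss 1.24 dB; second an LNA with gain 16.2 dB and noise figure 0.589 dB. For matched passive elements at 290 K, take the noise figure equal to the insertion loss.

1.83 dB

Convert to linear (a loss of L dB is a gain of −L dB): F_i = 10^(NF_i/10), G_i = 10^(G_i,dB/10)
  Stage 1: F_1 = 10^(1.24/10) = 1.330, G_1 = 10^(−1.24/10) = 0.7516
  Stage 2: F_2 = 10^(0.589/10) = 1.145, G_2 = 10^(16.2/10) = 41.69
Friis cascade:
  F = 1.330 + (1.145 − 1)/0.7516 = 1.524
NF = 10 log₁₀(1.524) = 1.83 dB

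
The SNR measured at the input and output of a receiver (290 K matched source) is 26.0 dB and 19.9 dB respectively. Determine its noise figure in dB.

NF (dB) = SNR_in(dB) − SNR_out(dB) when the source is at T₀
NF = 26.0 − 19.9 = 6.1 dB

6.1 dB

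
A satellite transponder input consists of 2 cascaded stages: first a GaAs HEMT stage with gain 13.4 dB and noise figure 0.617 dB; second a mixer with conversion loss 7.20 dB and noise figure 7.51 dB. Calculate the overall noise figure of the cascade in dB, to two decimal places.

Convert to linear (a loss of L dB is a gain of −L dB): F_i = 10^(NF_i/10), G_i = 10^(G_i,dB/10)
  Stage 1: F_1 = 10^(0.617/10) = 1.153, G_1 = 10^(13.4/10) = 21.88
  Stage 2: F_2 = 10^(7.51/10) = 5.636, G_2 = 10^(−7.20/10) = 0.1905
Friis cascade:
  F = 1.153 + (5.636 − 1)/21.88 = 1.365
NF = 10 log₁₀(1.365) = 1.35 dB

1.35 dB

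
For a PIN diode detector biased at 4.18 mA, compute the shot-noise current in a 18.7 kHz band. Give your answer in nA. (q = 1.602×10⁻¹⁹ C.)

I_n = √(2qI·B)
2qI·B = 2 × 1.602×10⁻¹⁹ × 4.18×10⁻³ × 1.87×10⁴ = 2.50×10⁻¹⁷ A²
I_n = √(2.50×10⁻¹⁷) = 5.00×10⁻⁹ A = 5.00 nA

5.00 nA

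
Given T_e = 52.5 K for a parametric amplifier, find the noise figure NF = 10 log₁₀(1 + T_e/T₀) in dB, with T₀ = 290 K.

0.723 dB

F = 1 + T_e/T₀ = 1 + 52.5/290 = 1.18103
NF = 10 log₁₀(1.18103) = 0.723 dB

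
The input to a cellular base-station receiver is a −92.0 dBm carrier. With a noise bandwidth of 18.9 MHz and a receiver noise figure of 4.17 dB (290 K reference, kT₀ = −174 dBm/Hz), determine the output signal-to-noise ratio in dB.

5.1 dB

Noise floor: N = −174 + 10 log₁₀(B) + NF
10 log₁₀(1.89×10⁷) = 72.76 dB
N = −174 + 72.76 + 4.17 = −97.07 dBm
SNR = P_sig − N = −92.0 − (−97.07) = 5.07 dB → 5.1 dB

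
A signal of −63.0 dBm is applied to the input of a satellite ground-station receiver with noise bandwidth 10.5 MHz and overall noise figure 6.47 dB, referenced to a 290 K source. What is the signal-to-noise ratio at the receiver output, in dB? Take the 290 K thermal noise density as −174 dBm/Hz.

Noise floor: N = −174 + 10 log₁₀(B) + NF
10 log₁₀(1.05×10⁷) = 70.21 dB
N = −174 + 70.21 + 6.47 = −97.32 dBm
SNR = P_sig − N = −63.0 − (−97.32) = 34.32 dB → 34.3 dB

34.3 dB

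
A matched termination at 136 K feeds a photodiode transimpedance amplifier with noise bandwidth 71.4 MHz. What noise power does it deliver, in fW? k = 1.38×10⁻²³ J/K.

P_n = kTB = 1.38×10⁻²³ × 136 × 7.14×10⁷ = 1.34×10⁻¹³ W = 134 fW

134 fW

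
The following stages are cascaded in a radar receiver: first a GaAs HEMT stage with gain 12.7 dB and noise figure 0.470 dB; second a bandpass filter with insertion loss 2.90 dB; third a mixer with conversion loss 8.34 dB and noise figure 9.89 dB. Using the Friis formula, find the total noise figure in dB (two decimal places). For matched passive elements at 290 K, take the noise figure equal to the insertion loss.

3.18 dB

Convert to linear (a loss of L dB is a gain of −L dB): F_i = 10^(NF_i/10), G_i = 10^(G_i,dB/10)
  Stage 1: F_1 = 10^(0.470/10) = 1.114, G_1 = 10^(12.7/10) = 18.62
  Stage 2: F_2 = 10^(2.90/10) = 1.950, G_2 = 10^(−2.90/10) = 0.5129
  Stage 3: F_3 = 10^(9.89/10) = 9.750, G_3 = 10^(−8.34/10) = 0.1466
Friis cascade:
  F = 1.114 + (1.950 − 1)/18.62 + (9.750 − 1)/9.550 = 2.082
NF = 10 log₁₀(2.082) = 3.18 dB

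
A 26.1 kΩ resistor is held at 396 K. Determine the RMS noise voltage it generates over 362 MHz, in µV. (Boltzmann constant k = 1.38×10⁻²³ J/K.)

V_n = √(4kTRB)
4kTRB = 4 × 1.38×10⁻²³ × 396 × 2.61×10⁴ × 3.62×10⁸ = 2.07×10⁻⁷ V²
V_n = √(2.07×10⁻⁷) = 4.54×10⁻⁴ V = 454 µV

454 µV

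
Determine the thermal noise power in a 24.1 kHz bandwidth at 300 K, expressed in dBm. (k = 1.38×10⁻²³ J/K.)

P_n = kTB = 1.38×10⁻²³ × 300 × 2.41×10⁴ = 9.98×10⁻¹⁷ W
In dBm: 10 log₁₀(9.98×10⁻¹⁷ / 10⁻³) = −130.0 dBm

−130.0 dBm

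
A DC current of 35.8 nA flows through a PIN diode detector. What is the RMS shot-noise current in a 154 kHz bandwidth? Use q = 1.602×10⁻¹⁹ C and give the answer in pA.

I_n = √(2qI·B)
2qI·B = 2 × 1.602×10⁻¹⁹ × 3.58×10⁻⁸ × 1.54×10⁵ = 1.77×10⁻²¹ A²
I_n = √(1.77×10⁻²¹) = 4.20×10⁻¹¹ A = 42.0 pA

42.0 pA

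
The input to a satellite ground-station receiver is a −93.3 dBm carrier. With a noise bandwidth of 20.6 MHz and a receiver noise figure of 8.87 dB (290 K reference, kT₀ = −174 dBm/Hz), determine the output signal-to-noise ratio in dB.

Noise floor: N = −174 + 10 log₁₀(B) + NF
10 log₁₀(2.06×10⁷) = 73.14 dB
N = −174 + 73.14 + 8.87 = −91.99 dBm
SNR = P_sig − N = −93.3 − (−91.99) = −1.31 dB → −1.3 dB

−1.3 dB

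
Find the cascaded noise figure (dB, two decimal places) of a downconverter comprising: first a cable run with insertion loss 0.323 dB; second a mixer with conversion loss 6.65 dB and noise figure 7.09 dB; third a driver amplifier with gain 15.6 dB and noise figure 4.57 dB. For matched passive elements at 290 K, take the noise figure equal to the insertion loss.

Convert to linear (a loss of L dB is a gain of −L dB): F_i = 10^(NF_i/10), G_i = 10^(G_i,dB/10)
  Stage 1: F_1 = 10^(0.323/10) = 1.077, G_1 = 10^(−0.323/10) = 0.9283
  Stage 2: F_2 = 10^(7.09/10) = 5.117, G_2 = 10^(−6.65/10) = 0.2163
  Stage 3: F_3 = 10^(4.57/10) = 2.864, G_3 = 10^(15.6/10) = 36.31
Friis cascade:
  F = 1.077 + (5.117 − 1)/0.9283 + (2.864 − 1)/0.2008 = 14.80
NF = 10 log₁₀(14.80) = 11.70 dB

11.70 dB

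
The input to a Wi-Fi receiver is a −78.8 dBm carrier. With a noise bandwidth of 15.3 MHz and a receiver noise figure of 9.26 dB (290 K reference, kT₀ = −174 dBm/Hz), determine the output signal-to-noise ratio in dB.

Noise floor: N = −174 + 10 log₁₀(B) + NF
10 log₁₀(1.53×10⁷) = 71.85 dB
N = −174 + 71.85 + 9.26 = −92.89 dBm
SNR = P_sig − N = −78.8 − (−92.89) = 14.09 dB → 14.1 dB

14.1 dB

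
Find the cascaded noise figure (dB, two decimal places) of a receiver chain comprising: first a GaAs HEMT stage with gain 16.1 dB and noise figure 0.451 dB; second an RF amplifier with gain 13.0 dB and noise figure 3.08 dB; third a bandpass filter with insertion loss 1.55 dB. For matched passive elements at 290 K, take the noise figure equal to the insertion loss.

Convert to linear (a loss of L dB is a gain of −L dB): F_i = 10^(NF_i/10), G_i = 10^(G_i,dB/10)
  Stage 1: F_1 = 10^(0.451/10) = 1.109, G_1 = 10^(16.1/10) = 40.74
  Stage 2: F_2 = 10^(3.08/10) = 2.032, G_2 = 10^(13.0/10) = 19.95
  Stage 3: F_3 = 10^(1.55/10) = 1.429, G_3 = 10^(−1.55/10) = 0.6998
Friis cascade:
  F = 1.109 + (2.032 − 1)/40.74 + (1.429 − 1)/812.8 = 1.135
NF = 10 log₁₀(1.135) = 0.55 dB

0.55 dB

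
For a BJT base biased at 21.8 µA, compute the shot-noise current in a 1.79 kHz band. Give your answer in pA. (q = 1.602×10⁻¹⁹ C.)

I_n = √(2qI·B)
2qI·B = 2 × 1.602×10⁻¹⁹ × 2.18×10⁻⁵ × 1.79×10³ = 1.25×10⁻²⁰ A²
I_n = √(1.25×10⁻²⁰) = 1.12×10⁻¹⁰ A = 112 pA

112 pA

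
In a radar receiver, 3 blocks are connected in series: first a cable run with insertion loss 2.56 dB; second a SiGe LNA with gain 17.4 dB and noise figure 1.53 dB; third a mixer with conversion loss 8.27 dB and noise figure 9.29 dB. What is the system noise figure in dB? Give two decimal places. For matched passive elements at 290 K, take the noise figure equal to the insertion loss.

Convert to linear (a loss of L dB is a gain of −L dB): F_i = 10^(NF_i/10), G_i = 10^(G_i,dB/10)
  Stage 1: F_1 = 10^(2.56/10) = 1.803, G_1 = 10^(−2.56/10) = 0.5546
  Stage 2: F_2 = 10^(1.53/10) = 1.422, G_2 = 10^(17.4/10) = 54.95
  Stage 3: F_3 = 10^(9.29/10) = 8.492, G_3 = 10^(−8.27/10) = 0.1489
Friis cascade:
  F = 1.803 + (1.422 − 1)/0.5546 + (8.492 − 1)/30.48 = 2.810
NF = 10 log₁₀(2.810) = 4.49 dB

4.49 dB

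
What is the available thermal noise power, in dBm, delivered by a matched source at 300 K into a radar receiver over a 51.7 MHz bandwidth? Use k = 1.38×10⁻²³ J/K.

P_n = kTB = 1.38×10⁻²³ × 300 × 5.17×10⁷ = 2.14×10⁻¹³ W
In dBm: 10 log₁₀(2.14×10⁻¹³ / 10⁻³) = −96.7 dBm

−96.7 dBm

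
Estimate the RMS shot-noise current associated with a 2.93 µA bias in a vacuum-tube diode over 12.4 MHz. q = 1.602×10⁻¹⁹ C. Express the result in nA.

I_n = √(2qI·B)
2qI·B = 2 × 1.602×10⁻¹⁹ × 2.93×10⁻⁶ × 1.24×10⁷ = 1.16×10⁻¹⁷ A²
I_n = √(1.16×10⁻¹⁷) = 3.41×10⁻⁹ A = 3.41 nA

3.41 nA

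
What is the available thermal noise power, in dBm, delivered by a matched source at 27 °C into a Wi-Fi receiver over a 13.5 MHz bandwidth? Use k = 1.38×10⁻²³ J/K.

−102.5 dBm

T = 27 °C + 273.15 = 300.15 K
P_n = kTB = 1.38×10⁻²³ × 300.15 × 1.35×10⁷ = 5.59×10⁻¹⁴ W
In dBm: 10 log₁₀(5.59×10⁻¹⁴ / 10⁻³) = −102.5 dBm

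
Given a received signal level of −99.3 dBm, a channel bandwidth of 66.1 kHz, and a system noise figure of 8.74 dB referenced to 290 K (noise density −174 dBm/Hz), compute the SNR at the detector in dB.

Noise floor: N = −174 + 10 log₁₀(B) + NF
10 log₁₀(6.61×10⁴) = 48.2 dB
N = −174 + 48.2 + 8.74 = −117.06 dBm
SNR = P_sig − N = −99.3 − (−117.06) = 17.76 dB → 17.8 dB

17.8 dB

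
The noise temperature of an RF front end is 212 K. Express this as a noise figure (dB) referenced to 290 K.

F = 1 + T_e/T₀ = 1 + 212/290 = 1.73103
NF = 10 log₁₀(1.73103) = 2.38 dB

2.38 dB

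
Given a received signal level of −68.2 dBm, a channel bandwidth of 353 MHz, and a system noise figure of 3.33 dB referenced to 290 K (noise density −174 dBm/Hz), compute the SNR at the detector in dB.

Noise floor: N = −174 + 10 log₁₀(B) + NF
10 log₁₀(3.53×10⁸) = 85.48 dB
N = −174 + 85.48 + 3.33 = −85.19 dBm
SNR = P_sig − N = −68.2 − (−85.19) = 16.99 dB → 17.0 dB

17.0 dB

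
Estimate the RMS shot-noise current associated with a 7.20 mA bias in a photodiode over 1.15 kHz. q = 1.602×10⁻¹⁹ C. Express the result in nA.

I_n = √(2qI·B)
2qI·B = 2 × 1.602×10⁻¹⁹ × 7.20×10⁻³ × 1.15×10³ = 2.65×10⁻¹⁸ A²
I_n = √(2.65×10⁻¹⁸) = 1.63×10⁻⁹ A = 1.63 nA

1.63 nA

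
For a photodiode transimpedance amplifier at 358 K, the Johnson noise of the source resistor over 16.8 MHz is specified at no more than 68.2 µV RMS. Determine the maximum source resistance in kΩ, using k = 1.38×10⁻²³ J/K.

Johnson–Nyquist: V_n = √(4kTRB) ⇒ R = V_n² / (4kTB)
4kTB = 4 × 1.38×10⁻²³ × 358 × 1.68×10⁷ = 3.32×10⁻¹³
R = (6.82×10⁻⁵)² / 3.32×10⁻¹³ = 1.40×10⁴ Ω = 14.0 kΩ

14.0 kΩ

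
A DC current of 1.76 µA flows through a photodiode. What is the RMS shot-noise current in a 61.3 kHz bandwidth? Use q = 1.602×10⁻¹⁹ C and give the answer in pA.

186 pA

I_n = √(2qI·B)
2qI·B = 2 × 1.602×10⁻¹⁹ × 1.76×10⁻⁶ × 6.13×10⁴ = 3.46×10⁻²⁰ A²
I_n = √(3.46×10⁻²⁰) = 1.86×10⁻¹⁰ A = 186 pA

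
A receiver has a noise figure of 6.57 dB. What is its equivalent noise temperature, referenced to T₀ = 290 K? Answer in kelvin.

1026 K

F = 10^(6.57/10) = 4.53942
T_e = (F − 1)·T₀ = (4.53942 − 1) × 290 = 1026 K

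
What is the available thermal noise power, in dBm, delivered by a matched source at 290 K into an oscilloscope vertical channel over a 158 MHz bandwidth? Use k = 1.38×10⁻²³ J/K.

−92.0 dBm

P_n = kTB = 1.38×10⁻²³ × 290 × 1.58×10⁸ = 6.32×10⁻¹³ W
In dBm: 10 log₁₀(6.32×10⁻¹³ / 10⁻³) = −92.0 dBm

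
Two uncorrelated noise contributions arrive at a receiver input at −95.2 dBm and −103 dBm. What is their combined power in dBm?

−94.5 dBm

Convert to linear, add, convert back:
P₁ = 3.02×10⁻¹³ W, P₂ = 5.01×10⁻¹⁴ W
P_tot = 3.52×10⁻¹³ W → 10 log₁₀(P_tot / 10⁻³) = −94.5 dBm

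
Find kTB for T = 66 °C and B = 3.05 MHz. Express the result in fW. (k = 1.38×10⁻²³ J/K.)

14.3 fW

T = 66 °C + 273.15 = 339.15 K
P_n = kTB = 1.38×10⁻²³ × 339.15 × 3.05×10⁶ = 1.43×10⁻¹⁴ W = 14.3 fW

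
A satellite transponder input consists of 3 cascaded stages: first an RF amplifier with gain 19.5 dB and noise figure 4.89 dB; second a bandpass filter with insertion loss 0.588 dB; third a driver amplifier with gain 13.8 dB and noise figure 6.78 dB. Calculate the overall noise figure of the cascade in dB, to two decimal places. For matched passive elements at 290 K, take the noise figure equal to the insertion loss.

Convert to linear (a loss of L dB is a gain of −L dB): F_i = 10^(NF_i/10), G_i = 10^(G_i,dB/10)
  Stage 1: F_1 = 10^(4.89/10) = 3.083, G_1 = 10^(19.5/10) = 89.13
  Stage 2: F_2 = 10^(0.588/10) = 1.145, G_2 = 10^(−0.588/10) = 0.8734
  Stage 3: F_3 = 10^(6.78/10) = 4.764, G_3 = 10^(13.8/10) = 23.99
Friis cascade:
  F = 3.083 + (1.145 − 1)/89.13 + (4.764 − 1)/77.84 = 3.133
NF = 10 log₁₀(3.133) = 4.96 dB

4.96 dB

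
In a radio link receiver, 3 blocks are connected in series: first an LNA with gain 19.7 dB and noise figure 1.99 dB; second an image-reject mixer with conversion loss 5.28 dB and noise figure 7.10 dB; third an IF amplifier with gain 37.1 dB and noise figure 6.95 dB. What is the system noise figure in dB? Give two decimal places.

2.48 dB

Convert to linear (a loss of L dB is a gain of −L dB): F_i = 10^(NF_i/10), G_i = 10^(G_i,dB/10)
  Stage 1: F_1 = 10^(1.99/10) = 1.581, G_1 = 10^(19.7/10) = 93.33
  Stage 2: F_2 = 10^(7.10/10) = 5.129, G_2 = 10^(−5.28/10) = 0.2965
  Stage 3: F_3 = 10^(6.95/10) = 4.955, G_3 = 10^(37.1/10) = 5129
Friis cascade:
  F = 1.581 + (5.129 − 1)/93.33 + (4.955 − 1)/27.67 = 1.768
NF = 10 log₁₀(1.768) = 2.48 dB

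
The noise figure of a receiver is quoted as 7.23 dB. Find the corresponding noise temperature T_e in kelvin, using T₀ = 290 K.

F = 10^(7.23/10) = 5.28445
T_e = (F − 1)·T₀ = (5.28445 − 1) × 290 = 1242 K

1242 K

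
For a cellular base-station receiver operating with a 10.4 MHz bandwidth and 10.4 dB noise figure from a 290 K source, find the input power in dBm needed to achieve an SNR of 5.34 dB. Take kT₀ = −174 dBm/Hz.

Sensitivity = −174 + 10 log₁₀(B) + NF + SNR_min
= −174 + 70.17 + 10.4 + 5.34
= −88.09 dBm → −88.1 dBm

−88.1 dBm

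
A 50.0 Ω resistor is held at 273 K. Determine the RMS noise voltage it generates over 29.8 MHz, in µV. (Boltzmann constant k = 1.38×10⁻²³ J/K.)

4.74 µV

V_n = √(4kTRB)
4kTRB = 4 × 1.38×10⁻²³ × 273 × 5.00×10¹ × 2.98×10⁷ = 2.25×10⁻¹¹ V²
V_n = √(2.25×10⁻¹¹) = 4.74×10⁻⁶ V = 4.74 µV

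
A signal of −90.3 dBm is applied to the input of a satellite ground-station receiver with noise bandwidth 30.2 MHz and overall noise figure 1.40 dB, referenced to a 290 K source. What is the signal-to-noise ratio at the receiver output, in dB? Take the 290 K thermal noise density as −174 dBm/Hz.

7.5 dB

Noise floor: N = −174 + 10 log₁₀(B) + NF
10 log₁₀(3.02×10⁷) = 74.8 dB
N = −174 + 74.8 + 1.40 = −97.80 dBm
SNR = P_sig − N = −90.3 − (−97.80) = 7.50 dB → 7.5 dB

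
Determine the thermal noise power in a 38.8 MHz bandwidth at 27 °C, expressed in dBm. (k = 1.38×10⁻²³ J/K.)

−97.9 dBm

T = 27 °C + 273.15 = 300.15 K
P_n = kTB = 1.38×10⁻²³ × 300.15 × 3.88×10⁷ = 1.61×10⁻¹³ W
In dBm: 10 log₁₀(1.61×10⁻¹³ / 10⁻³) = −97.9 dBm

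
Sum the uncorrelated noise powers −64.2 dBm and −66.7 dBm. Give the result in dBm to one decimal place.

−62.3 dBm

Convert to linear, add, convert back:
P₁ = 3.80×10⁻¹⁰ W, P₂ = 2.14×10⁻¹⁰ W
P_tot = 5.94×10⁻¹⁰ W → 10 log₁₀(P_tot / 10⁻³) = −62.3 dBm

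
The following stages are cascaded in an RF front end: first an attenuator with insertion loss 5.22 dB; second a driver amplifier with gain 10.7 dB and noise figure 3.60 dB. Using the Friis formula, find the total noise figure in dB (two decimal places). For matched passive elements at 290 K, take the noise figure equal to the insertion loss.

Convert to linear (a loss of L dB is a gain of −L dB): F_i = 10^(NF_i/10), G_i = 10^(G_i,dB/10)
  Stage 1: F_1 = 10^(5.22/10) = 3.327, G_1 = 10^(−5.22/10) = 0.3006
  Stage 2: F_2 = 10^(3.60/10) = 2.291, G_2 = 10^(10.7/10) = 11.75
Friis cascade:
  F = 3.327 + (2.291 − 1)/0.3006 = 7.621
NF = 10 log₁₀(7.621) = 8.82 dB

8.82 dB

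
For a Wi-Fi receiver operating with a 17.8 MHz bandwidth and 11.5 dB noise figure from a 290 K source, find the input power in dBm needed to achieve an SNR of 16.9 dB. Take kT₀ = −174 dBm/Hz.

−73.1 dBm

Sensitivity = −174 + 10 log₁₀(B) + NF + SNR_min
= −174 + 72.5 + 11.5 + 16.9
= −73.1 dBm → −73.1 dBm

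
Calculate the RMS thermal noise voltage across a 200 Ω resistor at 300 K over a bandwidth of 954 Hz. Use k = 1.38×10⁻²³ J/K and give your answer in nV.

V_n = √(4kTRB)
4kTRB = 4 × 1.38×10⁻²³ × 300 × 2.00×10² × 9.54×10² = 3.16×10⁻¹⁵ V²
V_n = √(3.16×10⁻¹⁵) = 5.62×10⁻⁸ V = 56.2 nV

56.2 nV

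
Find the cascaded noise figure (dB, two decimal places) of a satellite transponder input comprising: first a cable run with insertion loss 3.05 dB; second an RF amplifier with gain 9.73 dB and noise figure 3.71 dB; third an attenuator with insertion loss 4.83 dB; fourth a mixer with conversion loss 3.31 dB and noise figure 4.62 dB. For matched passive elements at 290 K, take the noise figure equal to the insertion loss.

8.08 dB

Convert to linear (a loss of L dB is a gain of −L dB): F_i = 10^(NF_i/10), G_i = 10^(G_i,dB/10)
  Stage 1: F_1 = 10^(3.05/10) = 2.018, G_1 = 10^(−3.05/10) = 0.4955
  Stage 2: F_2 = 10^(3.71/10) = 2.350, G_2 = 10^(9.73/10) = 9.397
  Stage 3: F_3 = 10^(4.83/10) = 3.041, G_3 = 10^(−4.83/10) = 0.3289
  Stage 4: F_4 = 10^(4.62/10) = 2.897, G_4 = 10^(−3.31/10) = 0.4667
Friis cascade:
  F = 2.018 + (2.350 − 1)/0.4955 + (3.041 − 1)/4.656 + (2.897 − 1)/1.531 = 6.420
NF = 10 log₁₀(6.420) = 8.08 dB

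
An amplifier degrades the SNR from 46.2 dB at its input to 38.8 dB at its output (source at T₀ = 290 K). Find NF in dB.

7.4 dB

NF (dB) = SNR_in(dB) − SNR_out(dB) when the source is at T₀
NF = 46.2 − 38.8 = 7.4 dB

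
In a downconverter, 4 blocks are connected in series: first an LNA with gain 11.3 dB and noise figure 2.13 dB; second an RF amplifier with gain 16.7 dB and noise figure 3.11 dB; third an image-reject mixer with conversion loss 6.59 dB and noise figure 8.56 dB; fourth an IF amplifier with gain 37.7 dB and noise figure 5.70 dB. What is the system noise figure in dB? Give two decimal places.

Convert to linear (a loss of L dB is a gain of −L dB): F_i = 10^(NF_i/10), G_i = 10^(G_i,dB/10)
  Stage 1: F_1 = 10^(2.13/10) = 1.633, G_1 = 10^(11.3/10) = 13.49
  Stage 2: F_2 = 10^(3.11/10) = 2.046, G_2 = 10^(16.7/10) = 46.77
  Stage 3: F_3 = 10^(8.56/10) = 7.178, G_3 = 10^(−6.59/10) = 0.2193
  Stage 4: F_4 = 10^(5.70/10) = 3.715, G_4 = 10^(37.7/10) = 5888
Friis cascade:
  F = 1.633 + (2.046 − 1)/13.49 + (7.178 − 1)/631.0 + (3.715 − 1)/138.4 = 1.740
NF = 10 log₁₀(1.740) = 2.41 dB

2.41 dB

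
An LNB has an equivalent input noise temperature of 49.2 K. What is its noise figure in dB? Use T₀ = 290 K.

0.681 dB

F = 1 + T_e/T₀ = 1 + 49.2/290 = 1.16966
NF = 10 log₁₀(1.16966) = 0.681 dB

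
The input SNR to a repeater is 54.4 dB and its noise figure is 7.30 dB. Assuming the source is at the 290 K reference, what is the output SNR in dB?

By definition F = SNR_in/SNR_out, so in dB: SNR_out = SNR_in − NF
SNR_out = 54.4 − 7.30 = 47.10 dB

47.10 dB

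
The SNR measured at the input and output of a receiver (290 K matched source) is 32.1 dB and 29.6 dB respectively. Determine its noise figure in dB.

NF (dB) = SNR_in(dB) − SNR_out(dB) when the source is at T₀
NF = 32.1 − 29.6 = 2.5 dB

2.5 dB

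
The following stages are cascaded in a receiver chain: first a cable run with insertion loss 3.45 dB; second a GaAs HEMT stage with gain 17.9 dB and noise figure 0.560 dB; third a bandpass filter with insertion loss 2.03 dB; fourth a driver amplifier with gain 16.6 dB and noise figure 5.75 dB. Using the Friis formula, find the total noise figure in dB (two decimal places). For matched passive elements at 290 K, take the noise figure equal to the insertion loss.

4.31 dB

Convert to linear (a loss of L dB is a gain of −L dB): F_i = 10^(NF_i/10), G_i = 10^(G_i,dB/10)
  Stage 1: F_1 = 10^(3.45/10) = 2.213, G_1 = 10^(−3.45/10) = 0.4519
  Stage 2: F_2 = 10^(0.560/10) = 1.138, G_2 = 10^(17.9/10) = 61.66
  Stage 3: F_3 = 10^(2.03/10) = 1.596, G_3 = 10^(−2.03/10) = 0.6266
  Stage 4: F_4 = 10^(5.75/10) = 3.758, G_4 = 10^(16.6/10) = 45.71
Friis cascade:
  F = 2.213 + (1.138 − 1)/0.4519 + (1.596 − 1)/27.86 + (3.758 − 1)/17.46 = 2.697
NF = 10 log₁₀(2.697) = 4.31 dB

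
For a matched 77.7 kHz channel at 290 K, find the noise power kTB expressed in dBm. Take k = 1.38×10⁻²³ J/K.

−125.1 dBm

P_n = kTB = 1.38×10⁻²³ × 290 × 7.77×10⁴ = 3.11×10⁻¹⁶ W
In dBm: 10 log₁₀(3.11×10⁻¹⁶ / 10⁻³) = −125.1 dBm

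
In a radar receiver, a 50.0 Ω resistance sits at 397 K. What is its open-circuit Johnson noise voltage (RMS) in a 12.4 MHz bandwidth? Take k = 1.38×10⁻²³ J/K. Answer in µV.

V_n = √(4kTRB)
4kTRB = 4 × 1.38×10⁻²³ × 397 × 5.00×10¹ × 1.24×10⁷ = 1.36×10⁻¹¹ V²
V_n = √(1.36×10⁻¹¹) = 3.69×10⁻⁶ V = 3.69 µV

3.69 µV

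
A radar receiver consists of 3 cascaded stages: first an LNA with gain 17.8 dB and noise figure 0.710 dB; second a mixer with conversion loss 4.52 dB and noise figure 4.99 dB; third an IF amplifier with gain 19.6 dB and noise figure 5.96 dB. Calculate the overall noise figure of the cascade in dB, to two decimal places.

Convert to linear (a loss of L dB is a gain of −L dB): F_i = 10^(NF_i/10), G_i = 10^(G_i,dB/10)
  Stage 1: F_1 = 10^(0.710/10) = 1.178, G_1 = 10^(17.8/10) = 60.26
  Stage 2: F_2 = 10^(4.99/10) = 3.155, G_2 = 10^(−4.52/10) = 0.3532
  Stage 3: F_3 = 10^(5.96/10) = 3.945, G_3 = 10^(19.6/10) = 91.20
Friis cascade:
  F = 1.178 + (3.155 − 1)/60.26 + (3.945 − 1)/21.28 = 1.352
NF = 10 log₁₀(1.352) = 1.31 dB

1.31 dB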